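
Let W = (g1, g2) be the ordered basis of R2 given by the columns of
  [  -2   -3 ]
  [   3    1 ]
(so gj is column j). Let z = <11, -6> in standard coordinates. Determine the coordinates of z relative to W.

[z]_W is the unique c with M c = z, where M has columns g1, g2.
System: -2c_1 - 3c_2 = 11, 3c_1 + c_2 = -6; solving gives c_1 = -1, c_2 = -3.
Check: -g1 - 3g2 = <11, -6>.

<-1, -3>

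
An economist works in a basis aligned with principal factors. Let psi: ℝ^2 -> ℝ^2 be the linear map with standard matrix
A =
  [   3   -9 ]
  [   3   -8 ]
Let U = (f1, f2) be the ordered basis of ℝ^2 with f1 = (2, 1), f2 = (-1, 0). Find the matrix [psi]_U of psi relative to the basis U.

[[-2, -3], [-1, -3]]

With P the matrix whose columns are f1, f2, [psi]_U = P^(-1) A P.
Column by column: psi(f1) = A f1 = (-3, -2); its U-coordinates (-2, -1) give column 1.
Continuing for each basis vector yields [psi]_U = [[-2, -3], [-1, -3]].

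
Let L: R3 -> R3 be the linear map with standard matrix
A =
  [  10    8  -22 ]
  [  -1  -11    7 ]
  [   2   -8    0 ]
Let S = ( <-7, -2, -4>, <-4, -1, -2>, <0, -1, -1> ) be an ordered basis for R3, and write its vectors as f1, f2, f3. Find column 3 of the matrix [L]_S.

Column 3 of [L]_S is the S-coordinate vector of L(f3).
In standard coordinates L(f3) = A f3 = <14, 4, 8>.
Converting to S: <14, 4, 8> = -2f1 + 0·f2 + 0·f3, so the coordinate vector is <-2, 0, 0>.

<-2, 0, 0>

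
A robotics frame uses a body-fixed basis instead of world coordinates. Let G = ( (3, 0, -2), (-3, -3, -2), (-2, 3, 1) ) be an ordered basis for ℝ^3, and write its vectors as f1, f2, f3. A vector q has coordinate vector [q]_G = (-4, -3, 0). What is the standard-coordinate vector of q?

By definition q = -4f1 - 3f2 + 0·f3.
Summing componentwise gives (-3, 9, 14).

(-3, 9, 14)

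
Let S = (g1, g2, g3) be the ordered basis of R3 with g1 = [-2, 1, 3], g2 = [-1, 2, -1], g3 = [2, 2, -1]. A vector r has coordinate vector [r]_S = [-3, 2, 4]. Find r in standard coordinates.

By definition r = -3g1 + 2g2 + 4g3.
Summing componentwise gives [12, 9, -15].

[12, 9, -15]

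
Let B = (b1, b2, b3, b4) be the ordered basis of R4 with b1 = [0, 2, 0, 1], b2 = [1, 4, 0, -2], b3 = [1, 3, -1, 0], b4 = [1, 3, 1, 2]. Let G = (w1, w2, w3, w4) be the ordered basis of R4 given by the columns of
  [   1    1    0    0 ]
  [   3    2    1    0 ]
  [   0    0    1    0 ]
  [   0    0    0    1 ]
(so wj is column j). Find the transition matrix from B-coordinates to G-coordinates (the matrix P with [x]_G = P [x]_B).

[[2, 2, 2, 0], [-2, -1, -1, 1], [0, 0, -1, 1], [1, -2, 0, 2]]

Column j of P is [bj]_G, since P maps B-coordinates to G-coordinates.
Expressing b1 in G: b1 = 2w1 - 2w2 + 0·w3 + w4, so column 1 of P is [2, -2, 0, 1].
Doing the same for each bj gives P = [[2, 2, 2, 0], [-2, -1, -1, 1], [0, 0, -1, 1], [1, -2, 0, 2]].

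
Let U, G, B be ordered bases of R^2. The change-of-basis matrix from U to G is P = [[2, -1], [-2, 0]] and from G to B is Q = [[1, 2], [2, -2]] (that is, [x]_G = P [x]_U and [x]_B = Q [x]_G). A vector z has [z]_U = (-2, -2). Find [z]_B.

(6, -12)

Composing the changes, [z]_B = Q P [z]_U.
Q P = [[-2, -1], [8, -2]]; applying this to (-2, -2) gives (6, -12).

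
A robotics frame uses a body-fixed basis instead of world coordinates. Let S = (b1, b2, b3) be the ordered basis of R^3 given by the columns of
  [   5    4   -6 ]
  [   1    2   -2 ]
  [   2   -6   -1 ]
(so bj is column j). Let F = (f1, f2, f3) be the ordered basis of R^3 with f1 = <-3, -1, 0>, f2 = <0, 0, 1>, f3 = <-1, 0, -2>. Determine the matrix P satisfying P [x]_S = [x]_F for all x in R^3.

Take x = bj: its S-coordinates are the j-th standard unit vector, so P e_j — column j of P — equals [bj]_F.
b1 = -f1 - 2f2 - 2f3, giving column 1 = <-1, -2, -2>; repeating for each j gives P = [[-1, -2, 2], [-2, -2, -1], [-2, 2, 0]].

[[-1, -2, 2], [-2, -2, -1], [-2, 2, 0]]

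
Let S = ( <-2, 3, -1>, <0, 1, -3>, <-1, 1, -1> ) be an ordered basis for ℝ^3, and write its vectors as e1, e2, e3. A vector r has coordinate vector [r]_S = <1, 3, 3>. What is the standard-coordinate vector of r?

<-5, 9, -13>

The coordinates say r = e1 + 3e2 + 3e3; adding the scaled basis vectors gives <-5, 9, -13>.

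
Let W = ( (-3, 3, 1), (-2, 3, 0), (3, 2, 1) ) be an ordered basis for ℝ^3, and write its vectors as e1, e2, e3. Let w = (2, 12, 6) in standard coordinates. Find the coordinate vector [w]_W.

(3, -1, 3)

Write w = c_1 e1 + ... + c_3 e3 and solve for the c_i.
Row-reducing the augmented matrix [M | w] gives c = (3, -1, 3).
Check: 3e1 - e2 + 3e3 = (2, 12, 6).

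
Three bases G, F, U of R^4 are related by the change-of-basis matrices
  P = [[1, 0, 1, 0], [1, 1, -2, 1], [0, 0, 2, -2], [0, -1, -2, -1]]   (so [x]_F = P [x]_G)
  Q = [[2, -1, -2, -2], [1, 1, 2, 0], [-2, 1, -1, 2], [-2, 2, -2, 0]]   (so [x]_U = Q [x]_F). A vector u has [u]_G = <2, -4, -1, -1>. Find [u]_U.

<-11, 0, 11, -4>

Apply P to get F-coordinates <1, -1, 0, 7>, then Q to get U-coordinates.
The result is [u]_U = <-11, 0, 11, -4>.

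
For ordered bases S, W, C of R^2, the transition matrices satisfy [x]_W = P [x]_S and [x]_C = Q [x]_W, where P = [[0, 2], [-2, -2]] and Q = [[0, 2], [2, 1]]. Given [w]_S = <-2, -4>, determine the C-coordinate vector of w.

<24, -4>

First [w]_W = P [w]_S = <-8, 12>.
Then [w]_C = Q [w]_W = <24, -4>.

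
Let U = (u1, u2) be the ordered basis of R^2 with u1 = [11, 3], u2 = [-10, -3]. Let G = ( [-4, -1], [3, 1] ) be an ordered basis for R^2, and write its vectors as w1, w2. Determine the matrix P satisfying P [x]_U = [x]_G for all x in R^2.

Take x = uj: its U-coordinates are the j-th standard unit vector, so P e_j — column j of P — equals [uj]_G.
u1 = -2w1 + w2, giving column 1 = [-2, 1]; repeating for each j gives P = [[-2, 1], [1, -2]].

[[-2, 1], [1, -2]]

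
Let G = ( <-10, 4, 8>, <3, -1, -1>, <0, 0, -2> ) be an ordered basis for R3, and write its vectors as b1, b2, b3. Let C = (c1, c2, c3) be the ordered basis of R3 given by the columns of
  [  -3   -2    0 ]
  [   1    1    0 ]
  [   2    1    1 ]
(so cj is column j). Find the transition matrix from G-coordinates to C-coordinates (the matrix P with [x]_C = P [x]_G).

[[2, -1, 0], [2, 0, 0], [2, 1, -2]]

Column j of P is [bj]_C, since P maps G-coordinates to C-coordinates.
Expressing b1 in C: b1 = 2c1 + 2c2 + 2c3, so column 1 of P is <2, 2, 2>.
Doing the same for each bj gives P = [[2, -1, 0], [2, 0, 0], [2, 1, -2]].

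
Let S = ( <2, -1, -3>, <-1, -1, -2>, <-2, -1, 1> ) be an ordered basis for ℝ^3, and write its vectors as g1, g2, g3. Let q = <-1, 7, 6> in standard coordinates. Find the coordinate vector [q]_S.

<-4, 1, -4>

We seek scalars with c_1 g1 + ... + c_3 g3 = q; equivalently solve M c = q where the columns of M are g1, ..., g3.
Gaussian elimination on [M | q] yields c = (-4, 1, -4).
Check: -4g1 + g2 - 4g3 = <-1, 7, 6>.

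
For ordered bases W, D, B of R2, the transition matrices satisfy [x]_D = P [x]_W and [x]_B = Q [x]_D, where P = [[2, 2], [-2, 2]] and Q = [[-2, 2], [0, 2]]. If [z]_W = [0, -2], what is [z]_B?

[0, -8]

Composing the changes, [z]_B = Q P [z]_W.
Q P = [[-8, 0], [-4, 4]]; applying this to [0, -2] gives [0, -8].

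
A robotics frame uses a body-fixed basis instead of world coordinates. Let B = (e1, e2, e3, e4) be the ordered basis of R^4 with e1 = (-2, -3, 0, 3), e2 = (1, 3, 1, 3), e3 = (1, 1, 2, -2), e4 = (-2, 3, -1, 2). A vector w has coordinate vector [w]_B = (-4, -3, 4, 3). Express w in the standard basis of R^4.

The coordinates say w = -4e1 - 3e2 + 4e3 + 3e4; adding the scaled basis vectors gives (3, 16, 2, -23).

(3, 16, 2, -23)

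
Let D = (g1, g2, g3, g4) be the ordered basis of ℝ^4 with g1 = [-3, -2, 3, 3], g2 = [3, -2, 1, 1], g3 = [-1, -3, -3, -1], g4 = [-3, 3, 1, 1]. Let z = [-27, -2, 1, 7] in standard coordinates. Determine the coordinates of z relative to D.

Write z = c_1 g1 + ... + c_4 g4 and solve for the c_i.
Row-reducing the augmented matrix [M | z] gives c = (3, -2, 3, 3).
Check: 3g1 - 2g2 + 3g3 + 3g4 = [-27, -2, 1, 7].

[3, -2, 3, 3]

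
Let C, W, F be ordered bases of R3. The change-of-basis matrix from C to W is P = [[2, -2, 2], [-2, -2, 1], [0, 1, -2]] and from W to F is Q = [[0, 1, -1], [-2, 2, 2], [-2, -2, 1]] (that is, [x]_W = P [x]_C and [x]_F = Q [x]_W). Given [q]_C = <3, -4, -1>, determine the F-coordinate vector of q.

<3, -26, -28>

Composing the changes, [q]_F = Q P [q]_C.
Q P = [[-2, -3, 3], [-8, 2, -6], [0, 9, -8]]; applying this to <3, -4, -1> gives <3, -26, -28>.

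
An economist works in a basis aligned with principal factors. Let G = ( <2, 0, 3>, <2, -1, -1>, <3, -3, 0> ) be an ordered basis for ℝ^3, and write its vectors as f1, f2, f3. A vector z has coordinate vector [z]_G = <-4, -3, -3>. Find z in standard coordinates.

<-23, 12, -9>

The coordinates say z = -4f1 - 3f2 - 3f3; adding the scaled basis vectors gives <-23, 12, -9>.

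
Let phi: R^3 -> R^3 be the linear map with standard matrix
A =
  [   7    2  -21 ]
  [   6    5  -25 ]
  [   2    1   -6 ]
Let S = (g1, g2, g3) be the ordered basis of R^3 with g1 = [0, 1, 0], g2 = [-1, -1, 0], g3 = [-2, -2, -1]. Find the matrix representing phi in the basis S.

[[3, -2, 0], [0, 3, -3], [-1, 3, 0]]

The j-th column of [phi]_S is [phi(gj)]_S.
phi(g1) = A g1 = [2, 5, 1] = 3g1 + 0·g2 - g3, so column 1 is [3, 0, -1].
Repeating for g2, g3 and assembling the columns gives [[3, -2, 0], [0, 3, -3], [-1, 3, 0]].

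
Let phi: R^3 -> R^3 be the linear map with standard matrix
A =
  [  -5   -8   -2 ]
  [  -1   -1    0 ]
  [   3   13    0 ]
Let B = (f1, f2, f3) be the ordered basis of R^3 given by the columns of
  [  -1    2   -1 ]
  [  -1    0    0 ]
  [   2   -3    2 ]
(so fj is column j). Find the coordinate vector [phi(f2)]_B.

Compute phi(f2) = A f2 = <-4, -2, 6> in standard coordinates.
Then write this in B-coordinates: solve for y in y_1 f1 + ... + y_3 f3 = <-4, -2, 6>.
This gives y = <2, -2, -2>, which is column 2 of [phi]_B.

<2, -2, -2>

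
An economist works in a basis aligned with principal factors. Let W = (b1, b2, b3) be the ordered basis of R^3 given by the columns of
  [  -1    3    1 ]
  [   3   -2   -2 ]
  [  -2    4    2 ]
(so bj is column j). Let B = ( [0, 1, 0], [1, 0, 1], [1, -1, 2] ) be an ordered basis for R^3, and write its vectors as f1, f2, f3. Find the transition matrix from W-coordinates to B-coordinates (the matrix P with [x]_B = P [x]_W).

Take x = bj: its W-coordinates are the j-th standard unit vector, so P e_j — column j of P — equals [bj]_B.
b1 = 2f1 + 0·f2 - f3, giving column 1 = [2, 0, -1]; repeating for each j gives P = [[2, -1, -1], [0, 2, 0], [-1, 1, 1]].

[[2, -1, -1], [0, 2, 0], [-1, 1, 1]]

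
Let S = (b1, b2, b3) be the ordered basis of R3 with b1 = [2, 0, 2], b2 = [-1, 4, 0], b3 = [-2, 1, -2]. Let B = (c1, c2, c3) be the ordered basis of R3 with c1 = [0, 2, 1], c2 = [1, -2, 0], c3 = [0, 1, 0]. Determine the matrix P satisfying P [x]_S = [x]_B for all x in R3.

Column j of P is [bj]_B, since P maps S-coordinates to B-coordinates.
Expressing b1 in B: b1 = 2c1 + 2c2 + 0·c3, so column 1 of P is [2, 2, 0].
Doing the same for each bj gives P = [[2, 0, -2], [2, -1, -2], [0, 2, 1]].

[[2, 0, -2], [2, -1, -2], [0, 2, 1]]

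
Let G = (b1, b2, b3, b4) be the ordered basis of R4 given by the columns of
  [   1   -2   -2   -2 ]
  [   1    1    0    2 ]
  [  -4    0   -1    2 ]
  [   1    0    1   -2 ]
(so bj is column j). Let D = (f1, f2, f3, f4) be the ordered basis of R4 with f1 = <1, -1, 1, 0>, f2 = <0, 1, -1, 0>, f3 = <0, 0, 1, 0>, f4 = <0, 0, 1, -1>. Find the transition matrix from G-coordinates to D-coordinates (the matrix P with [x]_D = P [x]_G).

[[1, -2, -2, -2], [2, -1, -2, 0], [-2, 1, 0, 2], [-1, 0, -1, 2]]

Let M have columns bj and N have columns fj. Then for every x, N [x]_D = x = M [x]_G, so P = N^(-1) M.
Since det N = -1, N^(-1) has integer entries; multiplying gives P = [[1, -2, -2, -2], [2, -1, -2, 0], [-2, 1, 0, 2], [-1, 0, -1, 2]].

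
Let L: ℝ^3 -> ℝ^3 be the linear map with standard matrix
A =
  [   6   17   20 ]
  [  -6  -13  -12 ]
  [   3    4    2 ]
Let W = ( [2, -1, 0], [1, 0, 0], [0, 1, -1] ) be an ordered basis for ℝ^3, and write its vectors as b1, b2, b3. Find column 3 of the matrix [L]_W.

[-1, -1, -2]

Compute L(b3) = A b3 = [-3, -1, 2] in standard coordinates.
Then write this in W-coordinates: solve for y in y_1 b1 + ... + y_3 b3 = [-3, -1, 2].
This gives y = [-1, -1, -2], which is column 3 of [L]_W.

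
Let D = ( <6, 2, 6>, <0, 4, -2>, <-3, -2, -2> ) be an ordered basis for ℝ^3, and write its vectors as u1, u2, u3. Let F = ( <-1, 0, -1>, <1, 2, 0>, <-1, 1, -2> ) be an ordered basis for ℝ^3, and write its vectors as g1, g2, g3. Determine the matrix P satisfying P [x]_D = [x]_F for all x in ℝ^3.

[[-2, 2, 2], [2, 2, -1], [-2, 0, 0]]

Column j of P is [uj]_F, since P maps D-coordinates to F-coordinates.
Expressing u1 in F: u1 = -2g1 + 2g2 - 2g3, so column 1 of P is <-2, 2, -2>.
Doing the same for each uj gives P = [[-2, 2, 2], [2, 2, -1], [-2, 0, 0]].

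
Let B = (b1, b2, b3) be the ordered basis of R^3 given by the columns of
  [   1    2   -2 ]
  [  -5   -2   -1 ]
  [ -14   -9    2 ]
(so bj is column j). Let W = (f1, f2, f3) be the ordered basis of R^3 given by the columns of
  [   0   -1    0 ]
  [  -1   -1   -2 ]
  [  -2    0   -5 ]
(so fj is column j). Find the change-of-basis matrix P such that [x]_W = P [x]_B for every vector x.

[[2, 2, -1], [-1, -2, 2], [2, 1, 0]]

Column j of P is [bj]_W, since P maps B-coordinates to W-coordinates.
Expressing b1 in W: b1 = 2f1 - f2 + 2f3, so column 1 of P is <2, -1, 2>.
Doing the same for each bj gives P = [[2, 2, -1], [-1, -2, 2], [2, 1, 0]].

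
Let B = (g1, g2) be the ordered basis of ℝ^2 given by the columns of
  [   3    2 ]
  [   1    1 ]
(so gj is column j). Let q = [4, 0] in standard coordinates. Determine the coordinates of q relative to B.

[4, -4]

Write q = c_1 g1 + c_2 g2 and solve for the c_i.
System: 3c_1 + 2c_2 = 4, c_1 + c_2 = 0; solving gives c_1 = 4, c_2 = -4.
Check: 4g1 - 4g2 = [4, 0].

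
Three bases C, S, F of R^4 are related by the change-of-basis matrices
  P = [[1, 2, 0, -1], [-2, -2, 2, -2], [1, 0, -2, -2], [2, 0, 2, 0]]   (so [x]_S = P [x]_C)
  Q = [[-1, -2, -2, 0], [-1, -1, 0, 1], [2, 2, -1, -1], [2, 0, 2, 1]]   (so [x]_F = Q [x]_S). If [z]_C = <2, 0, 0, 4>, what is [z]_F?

<38, 18, -26, -12>

Apply P to get S-coordinates <-2, -12, -6, 4>, then Q to get F-coordinates.
The result is [z]_F = <38, 18, -26, -12>.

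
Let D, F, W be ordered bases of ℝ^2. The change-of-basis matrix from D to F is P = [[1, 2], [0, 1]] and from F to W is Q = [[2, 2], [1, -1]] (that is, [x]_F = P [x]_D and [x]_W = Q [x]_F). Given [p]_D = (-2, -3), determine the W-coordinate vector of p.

Apply P to get F-coordinates (-8, -3), then Q to get W-coordinates.
The result is [p]_W = (-22, -5).

(-22, -5)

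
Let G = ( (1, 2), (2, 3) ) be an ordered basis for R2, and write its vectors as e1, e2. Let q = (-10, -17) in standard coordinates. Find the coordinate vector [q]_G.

[q]_G is the unique c with M c = q, where M has columns e1, e2.
System: c_1 + 2c_2 = -10, 2c_1 + 3c_2 = -17; solving gives c_1 = -4, c_2 = -3.
Check: -4e1 - 3e2 = (-10, -17).

(-4, -3)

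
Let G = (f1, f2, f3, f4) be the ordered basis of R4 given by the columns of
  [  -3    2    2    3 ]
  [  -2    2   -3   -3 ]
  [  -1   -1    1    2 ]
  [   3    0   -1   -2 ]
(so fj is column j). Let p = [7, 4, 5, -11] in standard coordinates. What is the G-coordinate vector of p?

[-4, -2, 1, -1]

[p]_G is the unique c with M c = p, where M has columns f1, ..., f4.
Row-reducing the augmented matrix [M | p] gives c = (-4, -2, 1, -1).
Check: -4f1 - 2f2 + f3 - f4 = [7, 4, 5, -11].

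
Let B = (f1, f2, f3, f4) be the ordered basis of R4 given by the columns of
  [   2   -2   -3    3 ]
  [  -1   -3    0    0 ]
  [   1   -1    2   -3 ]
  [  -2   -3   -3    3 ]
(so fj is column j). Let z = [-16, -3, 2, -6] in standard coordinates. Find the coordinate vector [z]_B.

[-3, 2, -1, -3]

Write z = c_1 f1 + ... + c_4 f4 and solve for the c_i.
Gaussian elimination on [M | z] yields c = (-3, 2, -1, -3).
Check: -3f1 + 2f2 - f3 - 3f4 = [-16, -3, 2, -6].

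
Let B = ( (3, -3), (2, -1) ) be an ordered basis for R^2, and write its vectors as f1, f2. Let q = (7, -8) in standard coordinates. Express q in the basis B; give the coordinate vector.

[q]_B is the unique c with M c = q, where M has columns f1, f2.
System: 3c_1 + 2c_2 = 7, -3c_1 - c_2 = -8; solving gives c_1 = 3, c_2 = -1.
Check: 3f1 - f2 = (7, -8).

(3, -1)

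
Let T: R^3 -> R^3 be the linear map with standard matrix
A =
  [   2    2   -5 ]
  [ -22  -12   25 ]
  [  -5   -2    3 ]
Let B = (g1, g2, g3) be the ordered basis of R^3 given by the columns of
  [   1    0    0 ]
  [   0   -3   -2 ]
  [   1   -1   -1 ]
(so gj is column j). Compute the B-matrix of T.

With P the matrix whose columns are g1, ..., g3, [T]_B = P^(-1) A P.
Column by column: T(g1) = A g1 = [-3, 3, -2]; its B-coordinates [-3, -1, 0] give column 1.
Continuing for each basis vector yields [T]_B = [[-3, -1, 1], [-1, -3, 1], [0, -1, -1]].

[[-3, -1, 1], [-1, -3, 1], [0, -1, -1]]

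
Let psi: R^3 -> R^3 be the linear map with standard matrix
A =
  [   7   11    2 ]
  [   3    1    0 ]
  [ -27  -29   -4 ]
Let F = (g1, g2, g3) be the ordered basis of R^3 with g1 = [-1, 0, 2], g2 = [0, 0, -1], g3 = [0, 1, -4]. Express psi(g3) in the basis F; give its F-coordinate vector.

[-3, 3, 1]

Compute psi(g3) = A g3 = [3, 1, -13] in standard coordinates.
Then write this in F-coordinates: solve for y in y_1 g1 + ... + y_3 g3 = [3, 1, -13].
This gives y = [-3, 3, 1], which is column 3 of [psi]_F.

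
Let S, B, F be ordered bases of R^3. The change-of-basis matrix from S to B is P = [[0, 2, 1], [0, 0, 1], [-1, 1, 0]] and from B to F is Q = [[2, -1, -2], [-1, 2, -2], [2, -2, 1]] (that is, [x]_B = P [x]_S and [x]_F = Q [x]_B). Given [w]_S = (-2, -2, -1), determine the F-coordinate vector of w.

Composing the changes, [w]_F = Q P [w]_S.
Q P = [[2, 2, 1], [2, -4, 1], [-1, 5, 0]]; applying this to (-2, -2, -1) gives (-9, 3, -8).

(-9, 3, -8)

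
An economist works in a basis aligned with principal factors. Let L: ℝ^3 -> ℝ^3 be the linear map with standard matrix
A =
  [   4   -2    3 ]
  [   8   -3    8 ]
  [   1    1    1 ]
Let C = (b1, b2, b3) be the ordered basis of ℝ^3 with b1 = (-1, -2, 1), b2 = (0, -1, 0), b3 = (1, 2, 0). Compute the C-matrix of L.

[[-2, -1, 3], [0, 1, -2], [1, 1, 3]]

Let P have columns b1, ..., b3. Then [L]_C = P^(-1) A P.
Here det P = 1, so P^(-1) is integer; computing A P first and then P^(-1)(A P) gives [[-2, -1, 3], [0, 1, -2], [1, 1, 3]].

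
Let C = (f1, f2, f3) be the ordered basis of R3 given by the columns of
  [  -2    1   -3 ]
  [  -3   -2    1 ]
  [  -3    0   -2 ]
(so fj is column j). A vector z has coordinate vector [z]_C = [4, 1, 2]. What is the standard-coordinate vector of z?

By definition z = 4f1 + f2 + 2f3.
Summing componentwise gives [-13, -12, -16].

[-13, -12, -16]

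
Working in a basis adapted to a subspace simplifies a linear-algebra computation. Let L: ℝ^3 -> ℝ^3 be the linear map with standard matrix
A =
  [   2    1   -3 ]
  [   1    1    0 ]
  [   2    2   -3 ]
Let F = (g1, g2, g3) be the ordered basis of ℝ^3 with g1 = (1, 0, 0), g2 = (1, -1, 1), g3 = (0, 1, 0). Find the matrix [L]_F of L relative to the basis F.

[[0, 1, -1], [2, -3, 2], [3, -3, 3]]

Let P have columns g1, ..., g3. Then [L]_F = P^(-1) A P.
Here det P = -1, so P^(-1) is integer; computing A P first and then P^(-1)(A P) gives [[0, 1, -1], [2, -3, 2], [3, -3, 3]].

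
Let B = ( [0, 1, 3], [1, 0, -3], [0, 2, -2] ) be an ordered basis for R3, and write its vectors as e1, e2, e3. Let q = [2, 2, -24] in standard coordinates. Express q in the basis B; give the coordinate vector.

[-4, 2, 3]

[q]_B is the unique c with M c = q, where M has columns e1, ..., e3.
Solving this 3x3 system gives c = (-4, 2, 3).
Check: -4e1 + 2e2 + 3e3 = [2, 2, -24].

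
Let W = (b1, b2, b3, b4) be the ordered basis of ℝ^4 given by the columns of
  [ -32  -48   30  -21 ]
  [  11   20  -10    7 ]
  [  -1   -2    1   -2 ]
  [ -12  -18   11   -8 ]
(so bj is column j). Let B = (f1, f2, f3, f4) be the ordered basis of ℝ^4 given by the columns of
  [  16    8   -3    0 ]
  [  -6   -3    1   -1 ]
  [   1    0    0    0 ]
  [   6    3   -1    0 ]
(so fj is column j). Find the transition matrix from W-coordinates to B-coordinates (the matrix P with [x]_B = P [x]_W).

[[-1, -2, 1, -2], [-2, -2, 1, 1], [0, 0, -2, -1], [1, -2, -1, 1]]

Let M have columns bj and N have columns fj. Then for every x, N [x]_B = x = M [x]_W, so P = N^(-1) M.
Since det N = 1, N^(-1) has integer entries; multiplying gives P = [[-1, -2, 1, -2], [-2, -2, 1, 1], [0, 0, -2, -1], [1, -2, -1, 1]].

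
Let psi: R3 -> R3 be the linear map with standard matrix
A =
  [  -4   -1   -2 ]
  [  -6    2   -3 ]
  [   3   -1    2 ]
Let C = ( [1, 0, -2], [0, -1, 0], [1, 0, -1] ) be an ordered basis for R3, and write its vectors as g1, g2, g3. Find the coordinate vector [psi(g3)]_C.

[1, 3, -3]

Compute psi(g3) = A g3 = [-2, -3, 1] in standard coordinates.
Then write this in C-coordinates: solve for y in y_1 g1 + ... + y_3 g3 = [-2, -3, 1].
This gives y = [1, 3, -3], which is column 3 of [psi]_C.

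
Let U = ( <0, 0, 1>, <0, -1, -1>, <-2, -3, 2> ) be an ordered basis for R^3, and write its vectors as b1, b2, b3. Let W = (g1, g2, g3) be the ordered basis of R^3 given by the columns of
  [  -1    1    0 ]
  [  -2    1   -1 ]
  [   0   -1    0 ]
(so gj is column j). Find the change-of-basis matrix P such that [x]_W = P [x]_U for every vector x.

[[-1, 1, 0], [-1, 1, -2], [1, 0, 1]]

Let M have columns bj and N have columns gj. Then for every x, N [x]_W = x = M [x]_U, so P = N^(-1) M.
Since det N = 1, N^(-1) has integer entries; multiplying gives P = [[-1, 1, 0], [-1, 1, -2], [1, 0, 1]].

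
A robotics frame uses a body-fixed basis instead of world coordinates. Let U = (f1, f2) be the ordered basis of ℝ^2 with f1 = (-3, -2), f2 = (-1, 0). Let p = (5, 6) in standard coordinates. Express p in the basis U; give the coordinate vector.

(-3, 4)

Write p = c_1 f1 + c_2 f2 and solve for the c_i.
System: -3c_1 - c_2 = 5, -2c_1 + 0c_2 = 6; solving gives c_1 = -3, c_2 = 4.
Check: -3f1 + 4f2 = (5, 6).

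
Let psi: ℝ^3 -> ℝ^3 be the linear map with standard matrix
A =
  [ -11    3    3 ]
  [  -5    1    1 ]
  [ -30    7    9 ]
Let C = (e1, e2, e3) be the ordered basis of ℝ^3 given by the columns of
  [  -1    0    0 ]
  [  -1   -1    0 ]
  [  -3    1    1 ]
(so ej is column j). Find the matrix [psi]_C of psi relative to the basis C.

With P the matrix whose columns are e1, ..., e3, [psi]_C = P^(-1) A P.
Column by column: psi(e1) = A e1 = [-1, 1, -4]; its C-coordinates [1, -2, 1] give column 1.
Continuing for each basis vector yields [psi]_C = [[1, 0, -3], [-2, 0, 2], [1, 2, -2]].

[[1, 0, -3], [-2, 0, 2], [1, 2, -2]]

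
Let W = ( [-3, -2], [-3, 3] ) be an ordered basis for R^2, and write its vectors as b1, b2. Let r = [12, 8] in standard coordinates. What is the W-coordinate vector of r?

[-4, 0]

[r]_W is the unique c with M c = r, where M has columns b1, b2.
System: -3c_1 - 3c_2 = 12, -2c_1 + 3c_2 = 8; solving gives c_1 = -4, c_2 = 0.
Check: -4b1 + 0·b2 = [12, 8].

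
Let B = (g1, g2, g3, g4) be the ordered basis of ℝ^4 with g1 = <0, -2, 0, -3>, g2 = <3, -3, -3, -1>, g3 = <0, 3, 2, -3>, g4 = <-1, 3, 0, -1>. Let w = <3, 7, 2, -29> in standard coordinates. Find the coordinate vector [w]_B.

<4, 2, 4, 3>

We seek scalars with c_1 g1 + ... + c_4 g4 = w; equivalently solve M c = w where the columns of M are g1, ..., g4.
Gaussian elimination on [M | w] yields c = (4, 2, 4, 3).
Check: 4g1 + 2g2 + 4g3 + 3g4 = <3, 7, 2, -29>.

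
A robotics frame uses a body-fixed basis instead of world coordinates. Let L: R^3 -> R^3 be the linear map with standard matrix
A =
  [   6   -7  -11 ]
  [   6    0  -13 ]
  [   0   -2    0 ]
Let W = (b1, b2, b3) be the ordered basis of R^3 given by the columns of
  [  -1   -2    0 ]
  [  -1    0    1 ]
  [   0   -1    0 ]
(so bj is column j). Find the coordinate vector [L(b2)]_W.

Column 2 of [L]_W is the W-coordinate vector of L(b2).
In standard coordinates L(b2) = A b2 = (-1, 1, 0).
Converting to W: (-1, 1, 0) = b1 + 0·b2 + 2b3, so the coordinate vector is (1, 0, 2).

(1, 0, 2)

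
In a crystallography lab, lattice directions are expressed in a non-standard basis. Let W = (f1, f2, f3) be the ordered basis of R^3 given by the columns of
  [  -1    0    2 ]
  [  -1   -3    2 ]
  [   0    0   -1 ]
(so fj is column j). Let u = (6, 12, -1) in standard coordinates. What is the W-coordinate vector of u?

We seek scalars with c_1 f1 + ... + c_3 f3 = u; equivalently solve M c = u where the columns of M are f1, ..., f3.
Row-reducing the augmented matrix [M | u] gives c = (-4, -2, 1).
Check: -4f1 - 2f2 + f3 = (6, 12, -1).

(-4, -2, 1)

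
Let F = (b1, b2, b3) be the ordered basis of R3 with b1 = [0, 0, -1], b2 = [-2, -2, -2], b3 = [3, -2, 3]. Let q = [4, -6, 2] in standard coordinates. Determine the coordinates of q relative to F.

[2, 1, 2]

We seek scalars with c_1 b1 + ... + c_3 b3 = q; equivalently solve M c = q where the columns of M are b1, ..., b3.
Row-reducing the augmented matrix [M | q] gives c = (2, 1, 2).
Check: 2b1 + b2 + 2b3 = [4, -6, 2].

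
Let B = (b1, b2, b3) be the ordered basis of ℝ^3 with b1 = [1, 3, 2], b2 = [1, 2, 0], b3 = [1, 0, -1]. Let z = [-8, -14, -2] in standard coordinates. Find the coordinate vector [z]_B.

Write z = c_1 b1 + ... + c_3 b3 and solve for the c_i.
Row-reducing the augmented matrix [M | z] gives c = (-2, -4, -2).
Check: -2b1 - 4b2 - 2b3 = [-8, -14, -2].

[-2, -4, -2]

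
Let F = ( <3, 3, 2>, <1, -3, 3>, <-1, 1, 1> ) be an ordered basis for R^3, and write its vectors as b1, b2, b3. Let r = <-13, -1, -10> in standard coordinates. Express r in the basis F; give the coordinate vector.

<-3, -2, 2>

We seek scalars with c_1 b1 + ... + c_3 b3 = r; equivalently solve M c = r where the columns of M are b1, ..., b3.
Solving this 3x3 system gives c = (-3, -2, 2).
Check: -3b1 - 2b2 + 2b3 = <-13, -1, -10>.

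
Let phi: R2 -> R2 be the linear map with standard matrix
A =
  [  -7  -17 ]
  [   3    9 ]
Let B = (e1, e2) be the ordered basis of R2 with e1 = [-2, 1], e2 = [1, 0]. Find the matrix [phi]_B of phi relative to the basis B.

[[3, 3], [3, -1]]

The j-th column of [phi]_B is [phi(ej)]_B.
phi(e1) = A e1 = [-3, 3] = 3e1 + 3e2, so column 1 is [3, 3].
Repeating for e2 and assembling the columns gives [[3, 3], [3, -1]].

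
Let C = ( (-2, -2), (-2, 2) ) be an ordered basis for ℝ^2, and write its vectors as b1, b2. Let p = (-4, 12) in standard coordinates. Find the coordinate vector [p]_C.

[p]_C is the unique c with M c = p, where M has columns b1, b2.
System: -2c_1 - 2c_2 = -4, -2c_1 + 2c_2 = 12; solving gives c_1 = -2, c_2 = 4.
Check: -2b1 + 4b2 = (-4, 12).

(-2, 4)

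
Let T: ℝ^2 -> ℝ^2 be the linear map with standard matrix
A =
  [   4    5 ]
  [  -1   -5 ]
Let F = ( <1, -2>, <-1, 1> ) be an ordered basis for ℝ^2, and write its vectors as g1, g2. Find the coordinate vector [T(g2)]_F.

<3, 2>

Compute T(g2) = A g2 = <1, -4> in standard coordinates.
Then write this in F-coordinates: solve for y in y_1 g1 + y_2 g2 = <1, -4>.
This gives y = <3, 2>, which is column 2 of [T]_F.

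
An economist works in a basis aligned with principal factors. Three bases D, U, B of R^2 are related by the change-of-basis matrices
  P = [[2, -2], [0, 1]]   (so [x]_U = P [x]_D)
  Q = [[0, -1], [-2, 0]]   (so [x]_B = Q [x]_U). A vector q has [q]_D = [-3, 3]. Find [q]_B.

Composing the changes, [q]_B = Q P [q]_D.
Q P = [[0, -1], [-4, 4]]; applying this to [-3, 3] gives [-3, 24].

[-3, 24]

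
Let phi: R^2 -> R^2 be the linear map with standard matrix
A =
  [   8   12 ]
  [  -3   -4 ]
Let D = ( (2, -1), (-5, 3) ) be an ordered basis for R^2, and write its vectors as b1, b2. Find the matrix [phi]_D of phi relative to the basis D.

[[2, 3], [0, 2]]

The j-th column of [phi]_D is [phi(bj)]_D.
phi(b1) = A b1 = (4, -2) = 2b1 + 0·b2, so column 1 is (2, 0).
Repeating for b2 and assembling the columns gives [[2, 3], [0, 2]].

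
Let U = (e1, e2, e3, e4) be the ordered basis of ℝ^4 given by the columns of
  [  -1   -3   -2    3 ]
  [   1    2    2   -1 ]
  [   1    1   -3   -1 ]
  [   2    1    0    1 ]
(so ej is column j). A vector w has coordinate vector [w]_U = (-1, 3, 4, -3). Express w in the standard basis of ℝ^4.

(-25, 16, -7, -2)

The coordinates say w = -e1 + 3e2 + 4e3 - 3e4; adding the scaled basis vectors gives (-25, 16, -7, -2).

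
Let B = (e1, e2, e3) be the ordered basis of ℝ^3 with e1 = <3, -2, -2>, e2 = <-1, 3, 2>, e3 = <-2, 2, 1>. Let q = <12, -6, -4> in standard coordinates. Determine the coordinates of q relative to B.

<2, 2, -4>

We seek scalars with c_1 e1 + ... + c_3 e3 = q; equivalently solve M c = q where the columns of M are e1, ..., e3.
Gaussian elimination on [M | q] yields c = (2, 2, -4).
Check: 2e1 + 2e2 - 4e3 = <12, -6, -4>.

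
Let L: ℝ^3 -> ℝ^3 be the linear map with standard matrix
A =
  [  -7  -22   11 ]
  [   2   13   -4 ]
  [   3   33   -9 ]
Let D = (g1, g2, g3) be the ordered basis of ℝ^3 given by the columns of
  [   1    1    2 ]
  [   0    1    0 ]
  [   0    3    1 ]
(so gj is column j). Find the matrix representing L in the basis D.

Let P have columns g1, ..., g3. Then [L]_D = P^(-1) A P.
Here det P = 1, so P^(-1) is integer; computing A P first and then P^(-1)(A P) gives [[-3, 1, 3], [2, 3, 0], [-3, 0, -3]].

[[-3, 1, 3], [2, 3, 0], [-3, 0, -3]]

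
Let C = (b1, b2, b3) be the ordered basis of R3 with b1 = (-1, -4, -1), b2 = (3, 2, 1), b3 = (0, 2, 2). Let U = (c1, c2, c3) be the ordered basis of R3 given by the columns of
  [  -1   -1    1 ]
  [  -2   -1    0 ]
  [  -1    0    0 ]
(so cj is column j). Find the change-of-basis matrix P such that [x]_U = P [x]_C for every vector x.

Take x = bj: its C-coordinates are the j-th standard unit vector, so P e_j — column j of P — equals [bj]_U.
b1 = c1 + 2c2 + 2c3, giving column 1 = (1, 2, 2); repeating for each j gives P = [[1, -1, -2], [2, 0, 2], [2, 2, 0]].

[[1, -1, -2], [2, 0, 2], [2, 2, 0]]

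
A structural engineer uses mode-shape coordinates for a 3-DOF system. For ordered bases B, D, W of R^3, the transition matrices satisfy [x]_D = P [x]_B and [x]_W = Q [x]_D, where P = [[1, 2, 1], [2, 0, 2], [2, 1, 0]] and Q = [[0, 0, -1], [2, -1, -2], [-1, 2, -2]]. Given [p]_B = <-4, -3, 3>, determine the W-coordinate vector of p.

<11, 10, 25>

First [p]_D = P [p]_B = <-7, -2, -11>.
Then [p]_W = Q [p]_D = <11, 10, 25>.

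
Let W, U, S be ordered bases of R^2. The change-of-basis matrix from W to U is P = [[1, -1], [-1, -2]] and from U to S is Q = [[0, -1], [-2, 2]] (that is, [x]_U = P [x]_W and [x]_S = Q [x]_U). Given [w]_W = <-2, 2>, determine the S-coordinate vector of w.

<2, 4>

Apply P to get U-coordinates <-4, -2>, then Q to get S-coordinates.
The result is [w]_S = <2, 4>.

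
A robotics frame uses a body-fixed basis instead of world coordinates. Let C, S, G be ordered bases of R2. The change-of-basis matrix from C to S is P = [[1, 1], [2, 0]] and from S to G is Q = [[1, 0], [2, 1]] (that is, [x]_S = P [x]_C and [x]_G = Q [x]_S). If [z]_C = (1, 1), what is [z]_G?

(2, 6)

First [z]_S = P [z]_C = (2, 2).
Then [z]_G = Q [z]_S = (2, 6).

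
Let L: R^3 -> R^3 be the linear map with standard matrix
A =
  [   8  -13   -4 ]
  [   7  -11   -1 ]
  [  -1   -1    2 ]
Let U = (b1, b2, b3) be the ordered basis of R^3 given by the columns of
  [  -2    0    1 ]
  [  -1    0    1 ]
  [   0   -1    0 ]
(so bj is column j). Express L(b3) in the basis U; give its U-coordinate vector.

Column 3 of [L]_U is the U-coordinate vector of L(b3).
In standard coordinates L(b3) = A b3 = [-5, -4, -2].
Converting to U: [-5, -4, -2] = b1 + 2b2 - 3b3, so the coordinate vector is [1, 2, -3].

[1, 2, -3]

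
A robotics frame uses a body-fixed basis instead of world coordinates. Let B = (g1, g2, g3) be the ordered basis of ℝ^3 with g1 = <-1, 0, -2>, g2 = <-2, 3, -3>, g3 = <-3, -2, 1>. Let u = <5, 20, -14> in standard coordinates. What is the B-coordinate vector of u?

<-1, 4, -4>

Write u = c_1 g1 + ... + c_3 g3 and solve for the c_i.
Row-reducing the augmented matrix [M | u] gives c = (-1, 4, -4).
Check: -g1 + 4g2 - 4g3 = <5, 20, -14>.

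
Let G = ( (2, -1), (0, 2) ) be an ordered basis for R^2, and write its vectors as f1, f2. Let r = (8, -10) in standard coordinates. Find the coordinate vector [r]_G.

(4, -3)

Write r = c_1 f1 + c_2 f2 and solve for the c_i.
System: 2c_1 + 0c_2 = 8, -c_1 + 2c_2 = -10; solving gives c_1 = 4, c_2 = -3.
Check: 4f1 - 3f2 = (8, -10).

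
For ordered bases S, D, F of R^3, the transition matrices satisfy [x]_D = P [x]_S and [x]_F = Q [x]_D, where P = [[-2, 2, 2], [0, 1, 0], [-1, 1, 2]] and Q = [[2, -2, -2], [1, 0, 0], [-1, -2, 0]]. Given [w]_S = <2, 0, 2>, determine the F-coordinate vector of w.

Composing the changes, [w]_F = Q P [w]_S.
Q P = [[-2, 0, 0], [-2, 2, 2], [2, -4, -2]]; applying this to <2, 0, 2> gives <-4, 0, 0>.

<-4, 0, 0>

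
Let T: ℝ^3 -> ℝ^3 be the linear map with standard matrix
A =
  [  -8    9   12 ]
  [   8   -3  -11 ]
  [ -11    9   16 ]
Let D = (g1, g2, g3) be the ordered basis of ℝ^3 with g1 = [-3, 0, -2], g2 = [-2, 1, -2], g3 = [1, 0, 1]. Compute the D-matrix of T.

With P the matrix whose columns are g1, ..., g3, [T]_D = P^(-1) A P.
Column by column: T(g1) = A g1 = [0, -2, 1]; its D-coordinates [1, -2, -1] give column 1.
Continuing for each basis vector yields [T]_D = [[1, -2, 1], [-2, 3, -3], [-1, 1, 1]].

[[1, -2, 1], [-2, 3, -3], [-1, 1, 1]]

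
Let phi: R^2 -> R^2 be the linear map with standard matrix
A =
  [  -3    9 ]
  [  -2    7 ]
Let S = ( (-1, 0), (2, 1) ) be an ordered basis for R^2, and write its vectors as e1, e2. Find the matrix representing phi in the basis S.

With P the matrix whose columns are e1, e2, [phi]_S = P^(-1) A P.
Column by column: phi(e1) = A e1 = (3, 2); its S-coordinates (1, 2) give column 1.
Continuing for each basis vector yields [phi]_S = [[1, 3], [2, 3]].

[[1, 3], [2, 3]]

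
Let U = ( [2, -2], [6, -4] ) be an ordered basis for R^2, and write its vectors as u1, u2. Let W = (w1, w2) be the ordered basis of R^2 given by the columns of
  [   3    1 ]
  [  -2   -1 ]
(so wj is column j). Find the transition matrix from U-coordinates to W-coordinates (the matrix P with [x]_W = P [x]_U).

Column j of P is [uj]_W, since P maps U-coordinates to W-coordinates.
Expressing u1 in W: u1 = 0·w1 + 2w2, so column 1 of P is [0, 2].
Doing the same for each uj gives P = [[0, 2], [2, 0]].

[[0, 2], [2, 0]]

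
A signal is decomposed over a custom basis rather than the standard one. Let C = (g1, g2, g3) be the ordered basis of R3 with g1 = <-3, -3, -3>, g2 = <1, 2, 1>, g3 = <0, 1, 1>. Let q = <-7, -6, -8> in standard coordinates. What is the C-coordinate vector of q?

We seek scalars with c_1 g1 + ... + c_3 g3 = q; equivalently solve M c = q where the columns of M are g1, ..., g3.
Row-reducing the augmented matrix [M | q] gives c = (3, 2, -1).
Check: 3g1 + 2g2 - g3 = <-7, -6, -8>.

<3, 2, -1>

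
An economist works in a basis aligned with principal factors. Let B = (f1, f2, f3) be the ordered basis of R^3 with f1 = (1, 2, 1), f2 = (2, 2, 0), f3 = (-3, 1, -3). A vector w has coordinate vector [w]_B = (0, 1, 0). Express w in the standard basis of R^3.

The coordinates say w = 0·f1 + f2 + 0·f3; adding the scaled basis vectors gives (2, 2, 0).

(2, 2, 0)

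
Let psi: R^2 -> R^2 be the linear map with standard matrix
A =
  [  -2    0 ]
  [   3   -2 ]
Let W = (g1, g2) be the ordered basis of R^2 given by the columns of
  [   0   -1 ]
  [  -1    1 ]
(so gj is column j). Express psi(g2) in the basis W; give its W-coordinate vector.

[3, -2]

Column 2 of [psi]_W is the W-coordinate vector of psi(g2).
In standard coordinates psi(g2) = A g2 = [2, -5].
Converting to W: [2, -5] = 3g1 - 2g2, so the coordinate vector is [3, -2].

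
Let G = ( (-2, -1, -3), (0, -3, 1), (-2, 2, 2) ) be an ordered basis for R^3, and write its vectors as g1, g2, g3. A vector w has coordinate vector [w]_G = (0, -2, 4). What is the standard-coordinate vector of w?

(-8, 14, 6)

By definition w = 0·g1 - 2g2 + 4g3.
Summing componentwise gives (-8, 14, 6).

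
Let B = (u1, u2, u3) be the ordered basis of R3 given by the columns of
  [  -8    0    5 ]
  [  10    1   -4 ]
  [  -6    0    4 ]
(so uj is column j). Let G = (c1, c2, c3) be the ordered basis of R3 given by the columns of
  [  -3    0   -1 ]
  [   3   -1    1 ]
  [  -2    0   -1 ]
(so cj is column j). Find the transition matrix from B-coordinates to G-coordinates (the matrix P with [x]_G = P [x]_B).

[[2, 0, -1], [-2, -1, -1], [2, 0, -2]]

Column j of P is [uj]_G, since P maps B-coordinates to G-coordinates.
Expressing u1 in G: u1 = 2c1 - 2c2 + 2c3, so column 1 of P is [2, -2, 2].
Doing the same for each uj gives P = [[2, 0, -1], [-2, -1, -1], [2, 0, -2]].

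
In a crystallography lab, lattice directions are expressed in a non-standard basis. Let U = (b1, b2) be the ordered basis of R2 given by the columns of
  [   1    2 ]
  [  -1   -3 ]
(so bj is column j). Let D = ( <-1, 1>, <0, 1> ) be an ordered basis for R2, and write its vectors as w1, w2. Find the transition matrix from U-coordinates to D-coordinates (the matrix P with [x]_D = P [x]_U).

Take x = bj: its U-coordinates are the j-th standard unit vector, so P e_j — column j of P — equals [bj]_D.
b1 = -w1 + 0·w2, giving column 1 = <-1, 0>; repeating for each j gives P = [[-1, -2], [0, -1]].

[[-1, -2], [0, -1]]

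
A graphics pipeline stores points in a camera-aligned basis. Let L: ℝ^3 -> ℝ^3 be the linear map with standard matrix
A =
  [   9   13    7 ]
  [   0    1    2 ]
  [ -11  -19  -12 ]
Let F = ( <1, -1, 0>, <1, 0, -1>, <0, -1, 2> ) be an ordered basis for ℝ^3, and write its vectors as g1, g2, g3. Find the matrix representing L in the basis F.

Let P have columns g1, ..., g3. Then [L]_F = P^(-1) A P.
Here det P = 1, so P^(-1) is integer; computing A P first and then P^(-1)(A P) gives [[-2, 1, -2], [-2, 1, 3], [3, 1, -1]].

[[-2, 1, -2], [-2, 1, 3], [3, 1, -1]]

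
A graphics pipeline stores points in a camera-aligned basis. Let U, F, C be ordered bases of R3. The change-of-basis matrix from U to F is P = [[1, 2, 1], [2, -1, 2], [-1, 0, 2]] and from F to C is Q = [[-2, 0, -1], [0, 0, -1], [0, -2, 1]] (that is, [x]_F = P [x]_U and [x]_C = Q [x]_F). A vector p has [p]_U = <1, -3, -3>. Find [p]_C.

First [p]_F = P [p]_U = <-8, -1, -7>.
Then [p]_C = Q [p]_F = <23, 7, -5>.

<23, 7, -5>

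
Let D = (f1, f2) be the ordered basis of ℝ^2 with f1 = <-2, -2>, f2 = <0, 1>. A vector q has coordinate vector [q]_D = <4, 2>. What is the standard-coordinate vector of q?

By definition q = 4f1 + 2f2.
Summing componentwise gives <-8, -6>.

<-8, -6>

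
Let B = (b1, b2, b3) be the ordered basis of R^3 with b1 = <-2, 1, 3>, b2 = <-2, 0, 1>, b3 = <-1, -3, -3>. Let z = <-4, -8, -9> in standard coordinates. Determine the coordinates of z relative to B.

Write z = c_1 b1 + ... + c_3 b3 and solve for the c_i.
Solving this 3x3 system gives c = (-2, 3, 2).
Check: -2b1 + 3b2 + 2b3 = <-4, -8, -9>.

<-2, 3, 2>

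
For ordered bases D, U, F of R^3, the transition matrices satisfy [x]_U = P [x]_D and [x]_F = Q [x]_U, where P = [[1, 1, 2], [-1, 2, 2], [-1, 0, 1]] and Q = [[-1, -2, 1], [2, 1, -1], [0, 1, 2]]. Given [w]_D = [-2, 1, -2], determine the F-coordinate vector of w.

Composing the changes, [w]_F = Q P [w]_D.
Q P = [[0, -5, -5], [2, 4, 5], [-3, 2, 4]]; applying this to [-2, 1, -2] gives [5, -10, 0].

[5, -10, 0]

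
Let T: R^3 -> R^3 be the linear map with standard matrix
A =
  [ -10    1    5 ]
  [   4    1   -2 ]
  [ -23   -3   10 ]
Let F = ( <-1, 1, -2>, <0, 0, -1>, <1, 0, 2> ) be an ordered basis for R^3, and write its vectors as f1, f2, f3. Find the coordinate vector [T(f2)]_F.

Column 2 of [T]_F is the F-coordinate vector of T(f2).
In standard coordinates T(f2) = A f2 = <-5, 2, -10>.
Converting to F: <-5, 2, -10> = 2f1 + 0·f2 - 3f3, so the coordinate vector is <2, 0, -3>.

<2, 0, -3>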